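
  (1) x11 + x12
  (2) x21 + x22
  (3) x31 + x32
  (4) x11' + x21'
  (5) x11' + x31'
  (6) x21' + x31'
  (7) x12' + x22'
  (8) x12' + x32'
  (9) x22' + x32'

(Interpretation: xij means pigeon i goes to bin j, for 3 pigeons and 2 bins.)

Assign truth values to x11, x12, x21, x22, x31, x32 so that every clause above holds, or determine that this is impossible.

UNSATISFIABLE

Try x11 = 1.
(x21') alone gives x21 = 0.
(x22) alone gives x22 = 1.
(x31') alone gives x31 = 0.
(x32) alone gives x32 = 1.
That conflicts with the unit clause (x32').
Backtrack on x11: now try x11 = 0.
(x12) alone gives x12 = 1.
(x22') alone gives x22 = 0.
(x21) alone gives x21 = 1.
(x31') alone gives x31 = 0.
(x32) alone gives x32 = 1.
That conflicts with the unit clause (x32').
Both values of x11 lead to a conflict.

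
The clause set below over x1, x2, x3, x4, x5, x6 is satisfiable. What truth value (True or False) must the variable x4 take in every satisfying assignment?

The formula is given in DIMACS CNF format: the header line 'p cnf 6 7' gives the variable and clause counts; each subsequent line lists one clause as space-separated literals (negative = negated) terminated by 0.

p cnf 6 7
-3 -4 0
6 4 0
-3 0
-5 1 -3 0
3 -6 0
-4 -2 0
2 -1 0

Suppose x4 = False.
The clause (x6) is unit, so x6 = True.
The clause (¬x3) is unit, so x3 = False.
But (x3) is also a unit clause — contradiction.
So every satisfying assignment has x4 = True.

True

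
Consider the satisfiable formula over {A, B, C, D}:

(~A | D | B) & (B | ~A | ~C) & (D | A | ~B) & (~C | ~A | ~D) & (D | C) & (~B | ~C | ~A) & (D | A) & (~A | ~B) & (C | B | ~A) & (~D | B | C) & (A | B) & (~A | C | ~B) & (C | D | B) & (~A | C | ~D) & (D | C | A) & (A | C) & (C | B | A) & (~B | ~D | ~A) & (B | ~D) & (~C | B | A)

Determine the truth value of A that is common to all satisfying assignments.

Suppose A = 1.
The clause (~B) is unit, so B = 0.
The clause (D) is unit, so D = 1.
That conflicts with the unit clause (~D).
So every satisfying assignment has A = False.

False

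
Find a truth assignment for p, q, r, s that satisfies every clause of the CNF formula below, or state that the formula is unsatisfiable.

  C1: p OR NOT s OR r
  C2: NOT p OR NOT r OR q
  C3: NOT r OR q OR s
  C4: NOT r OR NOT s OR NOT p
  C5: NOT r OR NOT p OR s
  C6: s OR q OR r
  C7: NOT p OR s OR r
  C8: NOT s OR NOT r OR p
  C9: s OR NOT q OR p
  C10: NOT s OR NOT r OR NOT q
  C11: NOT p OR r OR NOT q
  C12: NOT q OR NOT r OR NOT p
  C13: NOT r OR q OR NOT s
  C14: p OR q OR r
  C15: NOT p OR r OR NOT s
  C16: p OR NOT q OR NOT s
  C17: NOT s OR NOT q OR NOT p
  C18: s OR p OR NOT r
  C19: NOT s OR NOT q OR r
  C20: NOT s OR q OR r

Suppose p = true.
Suppose r = false.
The clause (s) is unit, so s = true.
But (NOT s) is also a unit clause — contradiction.
Undo r and try r = true.
The clause (q) is unit, so q = true.
But (NOT q) is also a unit clause — contradiction.
Neither r = true nor r = false works.
Undo p and try p = false.
Suppose s = false.
The clause (NOT q) is unit, so q = false.
The clause (NOT r) is unit, so r = false.
But (r) is also a unit clause — contradiction.
Undo s and try s = true.
The clause (r) is unit, so r = true.
But (NOT r) is also a unit clause — contradiction.
Neither s = true nor s = false works.
Neither p = true nor p = false works.

UNSATISFIABLE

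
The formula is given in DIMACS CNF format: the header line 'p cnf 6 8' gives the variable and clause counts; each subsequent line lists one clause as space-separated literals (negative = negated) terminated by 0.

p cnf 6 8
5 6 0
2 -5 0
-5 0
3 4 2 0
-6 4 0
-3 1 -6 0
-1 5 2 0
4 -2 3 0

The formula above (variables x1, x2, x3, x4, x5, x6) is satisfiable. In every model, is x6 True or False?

True

Suppose x6 = False.
Unit clause (x5) forces x5 = True.
Now (¬x5) is unsatisfied and unit — conflict.
So every satisfying assignment has x6 = True.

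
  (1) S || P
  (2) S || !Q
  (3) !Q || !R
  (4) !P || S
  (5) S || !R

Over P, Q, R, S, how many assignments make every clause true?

There are 2^4 = 16 truth assignments over (P, Q, R, S).
Split on S. With S = true, the clauses containing S are satisfied and !S drops from the rest; 6 of the 2^3 = 8 assignments to the other variables satisfy what remains.
With S = false, by the same count on the reduced clause set, 0 assignments work.
Total: 6 + 0 = 6.

6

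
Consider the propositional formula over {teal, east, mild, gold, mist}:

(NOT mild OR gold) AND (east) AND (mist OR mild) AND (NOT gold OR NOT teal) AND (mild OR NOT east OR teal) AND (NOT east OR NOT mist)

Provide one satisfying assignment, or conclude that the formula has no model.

teal: false; east: true; mild: true; gold: true; mist: false

The clause (east) is unit, so east = true.
The clause (NOT mist) is unit, so mist = false.
The clause (mild) is unit, so mild = true.
The clause (gold) is unit, so gold = true.
The clause (NOT teal) is unit, so teal = false.
All clauses are satisfied.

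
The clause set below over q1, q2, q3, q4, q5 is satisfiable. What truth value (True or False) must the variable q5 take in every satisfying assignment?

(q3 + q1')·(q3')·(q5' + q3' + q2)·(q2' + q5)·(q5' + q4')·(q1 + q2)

True

Suppose q5 = 0.
(q3') alone gives q3 = 0.
(q1') alone gives q1 = 0.
(q2') alone gives q2 = 0.
That conflicts with the unit clause (q2).
So every satisfying assignment has q5 = True.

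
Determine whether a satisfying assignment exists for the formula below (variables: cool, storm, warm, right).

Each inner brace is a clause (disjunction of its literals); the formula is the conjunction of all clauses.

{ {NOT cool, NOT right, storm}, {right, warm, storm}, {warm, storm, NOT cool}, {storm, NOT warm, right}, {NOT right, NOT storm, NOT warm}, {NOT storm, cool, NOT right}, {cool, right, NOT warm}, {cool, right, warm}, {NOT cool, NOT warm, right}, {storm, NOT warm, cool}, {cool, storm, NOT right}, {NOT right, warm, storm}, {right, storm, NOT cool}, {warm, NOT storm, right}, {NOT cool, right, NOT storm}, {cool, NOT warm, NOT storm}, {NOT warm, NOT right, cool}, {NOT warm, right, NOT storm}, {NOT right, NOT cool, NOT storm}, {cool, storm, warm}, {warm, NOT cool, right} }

Unsatisfiable

Case cool = false:
Case storm = false:
The clause (NOT warm) is unit, so warm = false.
Now (warm) is unsatisfied and unit — conflict.
Undo storm and try storm = true.
The clause (NOT right) is unit, so right = false.
The clause (NOT warm) is unit, so warm = false.
Now (warm) is unsatisfied and unit — conflict.
Either choice for storm ends in contradiction.
Undo cool and try cool = true.
Case right = false:
The clause (NOT warm) is unit, so warm = false.
Now (warm) is unsatisfied and unit — conflict.
Undo right and try right = true.
The clause (storm) is unit, so storm = true.
Now (NOT storm) is unsatisfied and unit — conflict.
Either choice for right ends in contradiction.
Either choice for cool ends in contradiction.
No assignment satisfies every clause.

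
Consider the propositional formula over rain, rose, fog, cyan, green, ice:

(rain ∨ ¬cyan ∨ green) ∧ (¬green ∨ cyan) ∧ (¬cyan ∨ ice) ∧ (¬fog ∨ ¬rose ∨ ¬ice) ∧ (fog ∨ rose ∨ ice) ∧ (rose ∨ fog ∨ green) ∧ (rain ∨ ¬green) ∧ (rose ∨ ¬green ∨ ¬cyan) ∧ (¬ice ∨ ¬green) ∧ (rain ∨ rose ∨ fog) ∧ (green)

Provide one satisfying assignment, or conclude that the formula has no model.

(green) alone gives green = True.
(cyan) alone gives cyan = True.
(ice) alone gives ice = True.
Now (¬ice) is unsatisfied and unit — conflict.

UNSATISFIABLE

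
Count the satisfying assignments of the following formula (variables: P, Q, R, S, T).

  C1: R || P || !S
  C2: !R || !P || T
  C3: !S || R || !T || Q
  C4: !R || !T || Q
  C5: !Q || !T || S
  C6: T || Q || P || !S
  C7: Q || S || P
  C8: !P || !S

7

There are 2^5 = 32 truth assignments over (P, Q, R, S, T).
Split on R. With R = true, the clauses containing R are satisfied and !R drops from the rest; 3 of the 2^4 = 16 assignments to the other variables satisfy what remains.
With R = false, by the same count on the reduced clause set, 4 assignments work.
(One model: P=F, Q=T, R=F, S=F, T=F.)
Total: 3 + 4 = 7.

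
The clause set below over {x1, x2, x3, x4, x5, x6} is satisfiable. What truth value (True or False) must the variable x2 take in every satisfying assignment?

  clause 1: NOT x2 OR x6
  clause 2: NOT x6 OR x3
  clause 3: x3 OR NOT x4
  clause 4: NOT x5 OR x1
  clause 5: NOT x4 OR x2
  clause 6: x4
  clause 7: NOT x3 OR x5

Suppose x2 = false.
Unit clause (NOT x4) forces x4 = false.
Now (x4) is unsatisfied and unit — conflict.
So every satisfying assignment has x2 = True.

True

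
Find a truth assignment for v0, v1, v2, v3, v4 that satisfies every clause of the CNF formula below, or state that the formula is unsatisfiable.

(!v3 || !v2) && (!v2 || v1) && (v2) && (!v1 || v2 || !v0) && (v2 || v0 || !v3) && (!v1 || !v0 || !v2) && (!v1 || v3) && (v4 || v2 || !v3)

UNSATISFIABLE

(v2) alone gives v2 = true.
(!v3) alone gives v3 = false.
(v1) alone gives v1 = true.
Now (!v1) is unsatisfied and unit — conflict.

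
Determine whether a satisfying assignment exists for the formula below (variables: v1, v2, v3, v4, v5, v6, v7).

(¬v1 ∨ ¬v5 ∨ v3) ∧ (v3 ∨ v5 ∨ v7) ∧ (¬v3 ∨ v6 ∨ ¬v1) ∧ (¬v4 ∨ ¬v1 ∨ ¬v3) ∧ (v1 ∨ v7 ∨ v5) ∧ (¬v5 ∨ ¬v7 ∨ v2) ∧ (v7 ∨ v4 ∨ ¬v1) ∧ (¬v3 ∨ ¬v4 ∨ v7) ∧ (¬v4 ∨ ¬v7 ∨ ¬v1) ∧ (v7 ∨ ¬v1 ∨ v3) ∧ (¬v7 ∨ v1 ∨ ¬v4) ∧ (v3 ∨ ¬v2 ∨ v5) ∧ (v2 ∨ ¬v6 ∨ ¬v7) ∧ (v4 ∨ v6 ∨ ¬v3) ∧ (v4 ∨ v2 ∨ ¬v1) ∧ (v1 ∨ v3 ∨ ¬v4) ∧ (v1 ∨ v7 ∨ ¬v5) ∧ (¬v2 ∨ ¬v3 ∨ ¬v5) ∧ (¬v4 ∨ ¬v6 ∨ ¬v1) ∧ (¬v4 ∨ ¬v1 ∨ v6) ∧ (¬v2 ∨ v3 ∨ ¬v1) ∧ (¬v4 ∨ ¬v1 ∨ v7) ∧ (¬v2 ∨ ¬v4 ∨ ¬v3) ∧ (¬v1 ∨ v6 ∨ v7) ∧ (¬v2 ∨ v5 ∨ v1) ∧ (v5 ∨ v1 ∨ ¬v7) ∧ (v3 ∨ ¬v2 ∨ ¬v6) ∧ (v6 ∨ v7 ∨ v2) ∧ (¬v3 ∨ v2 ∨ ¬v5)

Suppose v1 = True.
Suppose v5 = False.
Suppose v3 = True.
The clause (v6) is unit, so v6 = True.
The clause (¬v4) is unit, so v4 = False.
The clause (v7) is unit, so v7 = True.
The clause (v2) is unit, so v2 = True.
Every clause now holds.
A satisfying assignment: v1: True, v2: True, v3: True, v4: False, v5: False, v6: True, v7: True.

Satisfiable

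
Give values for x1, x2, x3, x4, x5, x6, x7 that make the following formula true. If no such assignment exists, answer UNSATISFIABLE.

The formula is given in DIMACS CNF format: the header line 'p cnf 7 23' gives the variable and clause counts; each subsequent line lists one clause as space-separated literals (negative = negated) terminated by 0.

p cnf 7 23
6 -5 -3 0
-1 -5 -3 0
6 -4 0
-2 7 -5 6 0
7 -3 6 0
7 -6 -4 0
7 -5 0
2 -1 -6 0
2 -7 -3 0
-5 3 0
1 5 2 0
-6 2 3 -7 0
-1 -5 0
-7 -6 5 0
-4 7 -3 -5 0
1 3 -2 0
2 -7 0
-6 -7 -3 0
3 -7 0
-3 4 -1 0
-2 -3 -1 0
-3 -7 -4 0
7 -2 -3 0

Branch on x6: set x6 = True.
Branch on x7: set x7 = False.
(¬x4) alone gives x4 = False.
(¬x5) alone gives x5 = False.
Branch on x2: set x2 = True.
(¬x3) alone gives x3 = False.
(x1) alone gives x1 = True.
Every clause now holds.

x1: True,  x2: True,  x3: False,  x4: False,  x5: False,  x6: True,  x7: False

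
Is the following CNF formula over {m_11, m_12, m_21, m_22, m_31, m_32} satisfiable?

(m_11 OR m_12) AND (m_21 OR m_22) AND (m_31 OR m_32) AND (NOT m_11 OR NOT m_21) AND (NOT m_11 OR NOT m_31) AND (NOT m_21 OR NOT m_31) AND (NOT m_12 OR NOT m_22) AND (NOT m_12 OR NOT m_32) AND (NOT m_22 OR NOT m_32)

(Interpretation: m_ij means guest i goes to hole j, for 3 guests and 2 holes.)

Case m_11 = true:
From the singleton clause (NOT m_21), m_21 = false.
From the singleton clause (m_22), m_22 = true.
From the singleton clause (NOT m_31), m_31 = false.
From the singleton clause (m_32), m_32 = true.
But (NOT m_32) is also a unit clause — contradiction.
Backtrack on m_11: now try m_11 = false.
From the singleton clause (m_12), m_12 = true.
From the singleton clause (NOT m_22), m_22 = false.
From the singleton clause (m_21), m_21 = true.
From the singleton clause (NOT m_31), m_31 = false.
From the singleton clause (m_32), m_32 = true.
But (NOT m_32) is also a unit clause — contradiction.
Both values of m_11 lead to a conflict.
No assignment satisfies every clause.

No, unsatisfiable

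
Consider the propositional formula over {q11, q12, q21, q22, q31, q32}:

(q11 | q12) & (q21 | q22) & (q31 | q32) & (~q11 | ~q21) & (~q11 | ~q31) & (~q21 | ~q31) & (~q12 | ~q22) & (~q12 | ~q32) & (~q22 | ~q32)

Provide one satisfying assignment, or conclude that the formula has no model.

Try q11 = 1.
The clause (~q21) is unit, so q21 = 0.
The clause (q22) is unit, so q22 = 1.
The clause (~q31) is unit, so q31 = 0.
The clause (q32) is unit, so q32 = 1.
But (~q32) is also a unit clause — contradiction.
So q11 must be the other value — set q11 = 0.
The clause (q12) is unit, so q12 = 1.
The clause (~q22) is unit, so q22 = 0.
The clause (q21) is unit, so q21 = 1.
The clause (~q31) is unit, so q31 = 0.
The clause (q32) is unit, so q32 = 1.
But (~q32) is also a unit clause — contradiction.
Either choice for q11 ends in contradiction.

UNSATISFIABLE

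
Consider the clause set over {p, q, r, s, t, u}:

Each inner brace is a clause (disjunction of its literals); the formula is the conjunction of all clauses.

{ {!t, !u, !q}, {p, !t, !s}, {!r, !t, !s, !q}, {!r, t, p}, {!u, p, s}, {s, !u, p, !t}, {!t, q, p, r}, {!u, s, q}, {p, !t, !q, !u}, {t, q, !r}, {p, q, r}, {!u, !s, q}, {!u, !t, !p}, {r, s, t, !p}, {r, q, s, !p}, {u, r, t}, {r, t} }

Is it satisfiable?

Case r = true:
Case t = true:
Case u = false:
Case p = true:
Case s = false:
All clauses hold; q can take either value.
A satisfying assignment: p=true,  q=false,  r=true,  s=false,  t=true,  u=false.

Satisfiable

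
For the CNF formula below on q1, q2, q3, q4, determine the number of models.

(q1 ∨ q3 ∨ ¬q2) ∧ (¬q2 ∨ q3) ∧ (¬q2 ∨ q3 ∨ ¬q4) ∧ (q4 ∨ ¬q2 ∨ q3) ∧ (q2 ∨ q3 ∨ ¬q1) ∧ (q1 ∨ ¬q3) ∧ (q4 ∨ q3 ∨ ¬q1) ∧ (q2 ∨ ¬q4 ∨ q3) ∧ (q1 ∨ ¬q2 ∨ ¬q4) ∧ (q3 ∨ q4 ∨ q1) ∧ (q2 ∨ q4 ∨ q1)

4

There are 2^4 = 16 truth assignments over (q1, q2, q3, q4).
Check each against the 11 clauses (columns in the order q1, q2, q3, q4):
  F F F F  ✗ fails (q3 ∨ q4 ∨ q1)
  F F F T  ✗ fails (q2 ∨ ¬q4 ∨ q3)
  F F T F  ✗ fails (q1 ∨ ¬q3)
  F F T T  ✗ fails (q1 ∨ ¬q3)
  F T F F  ✗ fails (q1 ∨ q3 ∨ ¬q2)
  F T F T  ✗ fails (q1 ∨ q3 ∨ ¬q2)
  F T T F  ✗ fails (q1 ∨ ¬q3)
  F T T T  ✗ fails (q1 ∨ ¬q3)
  T F F F  ✗ fails (q2 ∨ q3 ∨ ¬q1)
  T F F T  ✗ fails (q2 ∨ q3 ∨ ¬q1)
  T F T F  ✓ satisfies all
  T F T T  ✓ satisfies all
  T T F F  ✗ fails (¬q2 ∨ q3)
  T T F T  ✗ fails (¬q2 ∨ q3)
  T T T F  ✓ satisfies all
  T T T T  ✓ satisfies all
4 of the 16 rows are models.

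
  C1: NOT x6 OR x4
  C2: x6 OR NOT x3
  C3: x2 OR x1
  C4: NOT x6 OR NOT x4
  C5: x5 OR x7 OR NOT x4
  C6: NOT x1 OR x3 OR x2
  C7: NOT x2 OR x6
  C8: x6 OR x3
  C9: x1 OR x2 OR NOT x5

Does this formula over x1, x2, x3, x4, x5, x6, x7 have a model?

Unsatisfiable

Case x6 = false:
Unit clause (NOT x3) forces x3 = false.
That conflicts with the unit clause (x3).
That branch fails; take x6 = true instead.
Unit clause (x4) forces x4 = true.
That conflicts with the unit clause (NOT x4).
Either choice for x6 ends in contradiction.
No assignment satisfies every clause.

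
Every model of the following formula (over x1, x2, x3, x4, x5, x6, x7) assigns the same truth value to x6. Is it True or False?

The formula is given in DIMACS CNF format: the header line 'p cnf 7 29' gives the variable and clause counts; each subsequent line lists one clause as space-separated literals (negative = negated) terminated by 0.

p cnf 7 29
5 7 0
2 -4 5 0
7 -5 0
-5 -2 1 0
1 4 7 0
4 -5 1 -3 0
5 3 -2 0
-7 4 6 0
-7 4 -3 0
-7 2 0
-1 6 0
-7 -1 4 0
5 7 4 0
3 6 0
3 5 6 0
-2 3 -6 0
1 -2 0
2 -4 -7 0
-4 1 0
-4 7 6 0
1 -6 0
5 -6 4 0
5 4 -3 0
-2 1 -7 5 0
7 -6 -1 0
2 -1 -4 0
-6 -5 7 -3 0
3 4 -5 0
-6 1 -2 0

True

Suppose x6 = False.
Unit clause (¬x1) forces x1 = False.
Unit clause (x3) forces x3 = True.
Unit clause (¬x2) forces x2 = False.
Unit clause (¬x7) forces x7 = False.
Unit clause (x5) forces x5 = True.
But (¬x5) is also a unit clause — contradiction.
So every satisfying assignment has x6 = True.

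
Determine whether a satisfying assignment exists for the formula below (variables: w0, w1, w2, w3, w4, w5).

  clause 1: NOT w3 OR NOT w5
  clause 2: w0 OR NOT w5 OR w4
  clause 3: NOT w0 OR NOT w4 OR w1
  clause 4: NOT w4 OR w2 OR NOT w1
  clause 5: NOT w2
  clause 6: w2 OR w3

Yes, satisfiable

The clause (NOT w2) is unit, so w2 = false.
The clause (w3) is unit, so w3 = true.
The clause (NOT w5) is unit, so w5 = false.
Case w4 = false:
Every clause is now satisfied; w0, w1 are unconstrained.
A satisfying assignment: w0 ↦ true; w1 ↦ false; w2 ↦ false; w3 ↦ true; w4 ↦ false; w5 ↦ false.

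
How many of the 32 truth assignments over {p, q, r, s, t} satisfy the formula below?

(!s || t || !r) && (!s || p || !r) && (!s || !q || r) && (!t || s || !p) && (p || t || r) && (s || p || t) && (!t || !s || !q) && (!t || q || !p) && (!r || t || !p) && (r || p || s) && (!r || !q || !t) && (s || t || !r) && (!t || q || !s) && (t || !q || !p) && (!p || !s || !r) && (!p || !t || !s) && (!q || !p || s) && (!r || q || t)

3

There are 2^5 = 32 truth assignments over (p, q, r, s, t).
Split on p. With p = true, the clauses containing p are satisfied and !p drops from the rest; 2 of the 2^4 = 16 assignments to the other variables satisfy what remains.
With p = false, by the same count on the reduced clause set, 1 assignment works.
Total: 2 + 1 = 3.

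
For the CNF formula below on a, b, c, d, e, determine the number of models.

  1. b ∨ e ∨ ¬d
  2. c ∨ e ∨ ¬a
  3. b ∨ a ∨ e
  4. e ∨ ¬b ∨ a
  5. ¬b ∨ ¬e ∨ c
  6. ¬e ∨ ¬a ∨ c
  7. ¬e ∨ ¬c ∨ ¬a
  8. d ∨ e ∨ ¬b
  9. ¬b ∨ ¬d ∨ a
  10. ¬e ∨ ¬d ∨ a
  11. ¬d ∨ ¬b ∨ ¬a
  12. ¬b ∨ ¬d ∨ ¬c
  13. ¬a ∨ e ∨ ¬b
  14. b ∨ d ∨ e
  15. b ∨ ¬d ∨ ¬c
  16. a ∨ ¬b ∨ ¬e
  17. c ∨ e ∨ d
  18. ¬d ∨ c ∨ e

2

There are 2^5 = 32 truth assignments over (a, b, c, d, e).
Split on c. With c = True, the clauses containing c are satisfied and ¬c drops from the rest; 1 of the 2^4 = 16 assignments to the other variables satisfy what remains.
With c = False, by the same count on the reduced clause set, 1 assignment works.
(One model: a=F, b=F, c=F, d=F, e=T.)
Total: 1 + 1 = 2.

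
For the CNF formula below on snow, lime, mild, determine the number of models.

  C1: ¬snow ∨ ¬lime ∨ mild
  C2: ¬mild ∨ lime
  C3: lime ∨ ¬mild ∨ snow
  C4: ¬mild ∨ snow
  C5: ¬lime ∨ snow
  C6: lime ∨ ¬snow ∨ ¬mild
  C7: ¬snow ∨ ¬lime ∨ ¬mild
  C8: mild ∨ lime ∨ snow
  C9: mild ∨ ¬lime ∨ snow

There are 2^3 = 8 truth assignments over (snow, lime, mild).
Check each against the 9 clauses (columns in the order snow, lime, mild):
  F F F  ✗ fails (mild ∨ lime ∨ snow)
  F F T  ✗ fails (¬mild ∨ lime)
  F T F  ✗ fails (¬lime ∨ snow)
  F T T  ✗ fails (¬mild ∨ snow)
  T F F  ✓ satisfies all
  T F T  ✗ fails (¬mild ∨ lime)
  T T F  ✗ fails (¬snow ∨ ¬lime ∨ mild)
  T T T  ✗ fails (¬snow ∨ ¬lime ∨ ¬mild)
1 of the 8 rows is a model.

1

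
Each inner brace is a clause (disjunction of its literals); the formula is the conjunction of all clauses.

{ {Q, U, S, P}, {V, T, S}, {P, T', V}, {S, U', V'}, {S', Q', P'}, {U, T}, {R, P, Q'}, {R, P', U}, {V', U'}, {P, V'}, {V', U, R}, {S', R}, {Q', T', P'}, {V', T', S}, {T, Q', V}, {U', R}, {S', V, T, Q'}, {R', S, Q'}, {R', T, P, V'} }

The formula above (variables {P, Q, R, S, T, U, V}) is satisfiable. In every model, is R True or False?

True

Suppose R = 0.
(S') alone gives S = 0.
(U') alone gives U = 0.
(T) alone gives T = 1.
(P') alone gives P = 0.
(Q) alone gives Q = 1.
Now (Q') is unsatisfied and unit — conflict.
So every satisfying assignment has R = True.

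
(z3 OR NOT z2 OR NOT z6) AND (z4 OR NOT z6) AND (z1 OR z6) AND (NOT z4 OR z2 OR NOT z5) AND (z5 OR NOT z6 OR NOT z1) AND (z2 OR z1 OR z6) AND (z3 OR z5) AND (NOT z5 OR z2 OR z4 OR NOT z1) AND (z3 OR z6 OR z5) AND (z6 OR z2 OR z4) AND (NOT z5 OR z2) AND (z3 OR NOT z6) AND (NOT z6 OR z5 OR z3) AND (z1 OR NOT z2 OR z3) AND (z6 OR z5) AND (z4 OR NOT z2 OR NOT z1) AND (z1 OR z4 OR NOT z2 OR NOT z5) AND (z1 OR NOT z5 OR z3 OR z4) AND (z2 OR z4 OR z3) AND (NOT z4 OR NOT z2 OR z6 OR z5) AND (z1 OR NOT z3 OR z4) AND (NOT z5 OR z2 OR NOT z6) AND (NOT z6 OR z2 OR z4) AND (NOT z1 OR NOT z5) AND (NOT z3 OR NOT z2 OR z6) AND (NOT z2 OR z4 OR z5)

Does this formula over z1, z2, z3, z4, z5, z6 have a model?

Branch on z4: set z4 = true.
Branch on z1: set z1 = false.
From the singleton clause (z6), z6 = true.
From the singleton clause (z3), z3 = true.
Branch on z2: set z2 = true.
No clause remains; z5 is free.
A satisfying assignment: z1: false,  z2: true,  z3: true,  z4: true,  z5: true,  z6: true.

Yes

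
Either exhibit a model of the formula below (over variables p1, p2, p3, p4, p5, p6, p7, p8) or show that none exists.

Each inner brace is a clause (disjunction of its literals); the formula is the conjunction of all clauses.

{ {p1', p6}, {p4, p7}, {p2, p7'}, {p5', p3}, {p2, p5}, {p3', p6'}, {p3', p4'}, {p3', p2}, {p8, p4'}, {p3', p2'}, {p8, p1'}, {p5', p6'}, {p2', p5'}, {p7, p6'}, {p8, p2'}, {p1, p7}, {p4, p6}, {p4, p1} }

p1 ↦ 0; p2 ↦ 1; p3 ↦ 0; p4 ↦ 1; p5 ↦ 0; p6 ↦ 0; p7 ↦ 1; p8 ↦ 1

Branch on p1: set p1 = 0.
The clause (p7) is unit, so p7 = 1.
The clause (p2) is unit, so p2 = 1.
The clause (p3') is unit, so p3 = 0.
The clause (p5') is unit, so p5 = 0.
The clause (p8) is unit, so p8 = 1.
The clause (p4) is unit, so p4 = 1.
Every clause is now satisfied; p6 is unconstrained.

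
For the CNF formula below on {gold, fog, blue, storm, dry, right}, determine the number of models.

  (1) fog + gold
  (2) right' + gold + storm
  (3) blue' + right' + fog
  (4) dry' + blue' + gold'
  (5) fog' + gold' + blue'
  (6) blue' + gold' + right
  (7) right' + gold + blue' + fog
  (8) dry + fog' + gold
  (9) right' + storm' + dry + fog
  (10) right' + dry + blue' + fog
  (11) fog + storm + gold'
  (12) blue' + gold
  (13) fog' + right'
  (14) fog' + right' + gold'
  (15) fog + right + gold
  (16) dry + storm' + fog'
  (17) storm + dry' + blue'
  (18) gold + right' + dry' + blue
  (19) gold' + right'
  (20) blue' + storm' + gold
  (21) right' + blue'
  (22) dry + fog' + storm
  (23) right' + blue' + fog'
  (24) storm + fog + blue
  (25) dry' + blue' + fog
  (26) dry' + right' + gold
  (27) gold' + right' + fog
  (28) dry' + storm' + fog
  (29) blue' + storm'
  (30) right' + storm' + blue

There are 2^6 = 64 truth assignments over (gold, fog, blue, storm, dry, right).
Split on dry. With dry = 1, the clauses containing dry are satisfied and dry' drops from the rest; 4 of the 2^5 = 32 assignments to the other variables satisfy what remains.
With dry = 0, by the same count on the reduced clause set, 1 assignment works.
Total: 4 + 1 = 5.

5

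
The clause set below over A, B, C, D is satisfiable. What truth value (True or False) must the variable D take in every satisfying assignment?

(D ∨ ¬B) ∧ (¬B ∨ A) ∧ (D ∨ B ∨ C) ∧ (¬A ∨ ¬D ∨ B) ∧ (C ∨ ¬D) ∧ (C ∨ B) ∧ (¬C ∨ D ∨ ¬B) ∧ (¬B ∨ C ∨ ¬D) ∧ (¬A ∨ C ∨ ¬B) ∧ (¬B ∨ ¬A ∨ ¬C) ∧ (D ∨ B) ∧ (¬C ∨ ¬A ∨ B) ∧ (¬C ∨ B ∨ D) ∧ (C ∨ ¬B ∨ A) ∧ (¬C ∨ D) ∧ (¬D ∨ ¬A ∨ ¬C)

True

Suppose D = False.
The clause (¬B) is unit, so B = False.
That conflicts with the unit clause (B).
So every satisfying assignment has D = True.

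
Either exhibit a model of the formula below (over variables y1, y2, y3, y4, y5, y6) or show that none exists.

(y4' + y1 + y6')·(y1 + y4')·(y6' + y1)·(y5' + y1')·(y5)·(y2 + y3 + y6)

The clause (y5) is unit, so y5 = 1.
The clause (y1') is unit, so y1 = 0.
The clause (y4') is unit, so y4 = 0.
The clause (y6') is unit, so y6 = 0.
Case y2 = 1:
Every clause is now satisfied; y3 is unconstrained.

y1=0; y2=1; y3=0; y4=0; y5=1; y6=0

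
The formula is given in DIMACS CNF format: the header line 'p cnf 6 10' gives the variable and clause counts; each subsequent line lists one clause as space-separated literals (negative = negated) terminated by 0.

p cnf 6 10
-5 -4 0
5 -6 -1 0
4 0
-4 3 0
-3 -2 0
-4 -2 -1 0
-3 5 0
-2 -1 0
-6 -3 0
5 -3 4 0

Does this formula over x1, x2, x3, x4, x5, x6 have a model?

No

From the singleton clause (x4), x4 = True.
From the singleton clause (¬x5), x5 = False.
From the singleton clause (x3), x3 = True.
That conflicts with the unit clause (¬x3).
No assignment satisfies every clause.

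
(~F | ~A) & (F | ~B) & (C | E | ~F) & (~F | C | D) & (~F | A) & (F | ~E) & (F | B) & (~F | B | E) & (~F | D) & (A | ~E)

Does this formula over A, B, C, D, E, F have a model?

Branch on F: set F = 0.
The clause (~B) is unit, so B = 0.
But (B) is also a unit clause — contradiction.
So F must be the other value — set F = 1.
The clause (~A) is unit, so A = 0.
But (A) is also a unit clause — contradiction.
Either choice for F ends in contradiction.
No assignment satisfies every clause.

No, unsatisfiable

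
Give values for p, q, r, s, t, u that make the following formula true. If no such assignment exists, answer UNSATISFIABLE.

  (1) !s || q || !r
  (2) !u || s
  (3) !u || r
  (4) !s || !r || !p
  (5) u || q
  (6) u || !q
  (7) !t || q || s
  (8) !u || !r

Case u = false:
From the singleton clause (q), q = true.
Now (!q) is unsatisfied and unit — conflict.
Undo u and try u = true.
From the singleton clause (s), s = true.
From the singleton clause (r), r = true.
Now (!r) is unsatisfied and unit — conflict.
Both values of u lead to a conflict.

UNSATISFIABLE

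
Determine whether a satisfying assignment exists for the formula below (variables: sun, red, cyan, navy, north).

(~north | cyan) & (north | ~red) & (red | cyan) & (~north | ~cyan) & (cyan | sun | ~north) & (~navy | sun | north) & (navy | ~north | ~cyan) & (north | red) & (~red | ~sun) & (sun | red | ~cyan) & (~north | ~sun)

Case north = 0:
The clause (~red) is unit, so red = 0.
That conflicts with the unit clause (red).
Backtrack on north: now try north = 1.
The clause (cyan) is unit, so cyan = 1.
That conflicts with the unit clause (~cyan).
Neither north = 1 nor north = 0 works.
No assignment satisfies every clause.

No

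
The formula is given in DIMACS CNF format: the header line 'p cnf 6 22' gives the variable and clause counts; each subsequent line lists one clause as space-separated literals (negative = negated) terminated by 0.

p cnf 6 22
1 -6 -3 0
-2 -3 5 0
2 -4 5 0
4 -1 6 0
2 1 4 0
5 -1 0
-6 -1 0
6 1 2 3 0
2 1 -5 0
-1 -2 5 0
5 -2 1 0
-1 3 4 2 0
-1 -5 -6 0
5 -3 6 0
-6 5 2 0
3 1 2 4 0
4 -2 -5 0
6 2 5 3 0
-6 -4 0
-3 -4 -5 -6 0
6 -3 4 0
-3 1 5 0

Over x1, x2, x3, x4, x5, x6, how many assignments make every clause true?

There are 2^6 = 64 truth assignments over (x1, x2, x3, x4, x5, x6).
Split on x2. With x2 = True, the clauses containing x2 are satisfied and ¬x2 drops from the rest; 4 of the 2^5 = 32 assignments to the other variables satisfy what remains.
With x2 = False, by the same count on the reduced clause set, 2 assignments work.
(One model: x1=F, x2=T, x3=F, x4=T, x5=T, x6=F.)
Total: 4 + 2 = 6.

6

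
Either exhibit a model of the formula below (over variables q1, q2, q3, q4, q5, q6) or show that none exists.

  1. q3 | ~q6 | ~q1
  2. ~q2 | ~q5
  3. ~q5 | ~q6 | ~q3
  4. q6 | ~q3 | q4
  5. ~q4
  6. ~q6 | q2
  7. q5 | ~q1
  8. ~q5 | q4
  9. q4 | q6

q1 ↦ 0, q2 ↦ 1, q3 ↦ 1, q4 ↦ 0, q5 ↦ 0, q6 ↦ 1

From the singleton clause (~q4), q4 = 0.
From the singleton clause (~q5), q5 = 0.
From the singleton clause (~q1), q1 = 0.
From the singleton clause (q6), q6 = 1.
From the singleton clause (q2), q2 = 1.
All clauses hold; q3 can take either value.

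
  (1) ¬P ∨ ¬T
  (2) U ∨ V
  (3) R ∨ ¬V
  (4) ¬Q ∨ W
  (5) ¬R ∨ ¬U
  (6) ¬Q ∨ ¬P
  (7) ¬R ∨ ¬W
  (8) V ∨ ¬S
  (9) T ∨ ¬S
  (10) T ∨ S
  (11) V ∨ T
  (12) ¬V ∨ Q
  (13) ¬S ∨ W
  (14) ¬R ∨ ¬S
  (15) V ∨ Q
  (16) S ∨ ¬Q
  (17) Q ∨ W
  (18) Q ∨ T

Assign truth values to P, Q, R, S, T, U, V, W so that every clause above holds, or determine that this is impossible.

UNSATISFIABLE

Case P = False:
Case U = True:
The clause (¬R) is unit, so R = False.
The clause (¬V) is unit, so V = False.
The clause (¬S) is unit, so S = False.
The clause (T) is unit, so T = True.
The clause (Q) is unit, so Q = True.
But (¬Q) is also a unit clause — contradiction.
That branch fails; take U = False instead.
The clause (V) is unit, so V = True.
The clause (R) is unit, so R = True.
The clause (¬W) is unit, so W = False.
The clause (¬Q) is unit, so Q = False.
But (Q) is also a unit clause — contradiction.
Neither U = True nor U = False works.
That branch fails; take P = True instead.
The clause (¬T) is unit, so T = False.
The clause (¬Q) is unit, so Q = False.
But (Q) is also a unit clause — contradiction.
Neither P = True nor P = False works.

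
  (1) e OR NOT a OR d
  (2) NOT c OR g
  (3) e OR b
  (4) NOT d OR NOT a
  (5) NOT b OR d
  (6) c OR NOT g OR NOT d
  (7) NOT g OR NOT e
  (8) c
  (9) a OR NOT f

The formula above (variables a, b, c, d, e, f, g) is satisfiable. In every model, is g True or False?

Suppose g = false.
(NOT c) alone gives c = false.
But (c) is also a unit clause — contradiction.
So every satisfying assignment has g = True.

True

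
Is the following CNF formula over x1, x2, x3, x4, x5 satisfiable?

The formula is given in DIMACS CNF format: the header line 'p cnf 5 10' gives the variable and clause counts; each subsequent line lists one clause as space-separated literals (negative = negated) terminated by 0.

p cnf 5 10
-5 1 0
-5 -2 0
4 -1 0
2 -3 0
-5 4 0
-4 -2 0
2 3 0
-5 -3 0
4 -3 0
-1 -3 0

Yes

Case x5 = False:
Case x4 = False:
From the singleton clause (¬x1), x1 = False.
From the singleton clause (¬x3), x3 = False.
From the singleton clause (x2), x2 = True.
This assignment satisfies each clause.
A satisfying assignment: x1: False, x2: True, x3: False, x4: False, x5: False.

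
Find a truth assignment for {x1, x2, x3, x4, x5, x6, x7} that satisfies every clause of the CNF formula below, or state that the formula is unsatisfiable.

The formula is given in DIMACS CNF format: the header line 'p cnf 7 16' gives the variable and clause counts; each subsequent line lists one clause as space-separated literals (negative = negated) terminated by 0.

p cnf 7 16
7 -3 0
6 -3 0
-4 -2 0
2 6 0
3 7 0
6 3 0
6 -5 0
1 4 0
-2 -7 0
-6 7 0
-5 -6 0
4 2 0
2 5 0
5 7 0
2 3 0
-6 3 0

Suppose x7 = True.
The clause (¬x2) is unit, so x2 = False.
The clause (x6) is unit, so x6 = True.
The clause (¬x5) is unit, so x5 = False.
That conflicts with the unit clause (x5).
So x7 must be the other value — set x7 = False.
The clause (¬x3) is unit, so x3 = False.
That conflicts with the unit clause (x3).
Either choice for x7 ends in contradiction.

UNSATISFIABLE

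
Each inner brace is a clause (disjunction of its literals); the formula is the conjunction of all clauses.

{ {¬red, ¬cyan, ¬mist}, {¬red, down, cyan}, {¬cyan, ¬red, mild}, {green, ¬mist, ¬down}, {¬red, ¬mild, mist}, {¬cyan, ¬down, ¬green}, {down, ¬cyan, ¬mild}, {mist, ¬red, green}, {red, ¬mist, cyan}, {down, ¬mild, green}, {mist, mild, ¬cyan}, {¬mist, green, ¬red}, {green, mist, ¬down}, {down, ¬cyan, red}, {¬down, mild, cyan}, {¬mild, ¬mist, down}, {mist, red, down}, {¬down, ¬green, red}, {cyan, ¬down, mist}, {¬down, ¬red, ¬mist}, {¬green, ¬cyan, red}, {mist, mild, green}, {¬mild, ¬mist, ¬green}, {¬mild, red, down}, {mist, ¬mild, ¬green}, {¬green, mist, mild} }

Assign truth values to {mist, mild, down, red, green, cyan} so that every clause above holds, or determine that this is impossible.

Suppose red = False.
Suppose mist = False.
(down) alone gives down = True.
(green) alone gives green = True.
But (¬green) is also a unit clause — contradiction.
That branch fails; take mist = True instead.
(cyan) alone gives cyan = True.
(down) alone gives down = True.
(green) alone gives green = True.
But (¬green) is also a unit clause — contradiction.
Either choice for mist ends in contradiction.
That branch fails; take red = True instead.
Suppose cyan = False.
(down) alone gives down = True.
(mild) alone gives mild = True.
(mist) alone gives mist = True.
But (¬mist) is also a unit clause — contradiction.
That branch fails; take cyan = True instead.
(¬mist) alone gives mist = False.
(mild) alone gives mild = True.
But (¬mild) is also a unit clause — contradiction.
Either choice for cyan ends in contradiction.
Either choice for red ends in contradiction.

UNSATISFIABLE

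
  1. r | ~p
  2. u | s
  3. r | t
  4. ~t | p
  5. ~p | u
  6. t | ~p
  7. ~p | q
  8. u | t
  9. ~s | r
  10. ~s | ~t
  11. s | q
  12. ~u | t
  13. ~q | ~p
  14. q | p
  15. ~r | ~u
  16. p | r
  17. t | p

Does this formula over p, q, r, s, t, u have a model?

Unsatisfiable

Case r = 1:
From the singleton clause (~u), u = 0.
From the singleton clause (s), s = 1.
From the singleton clause (~p), p = 0.
From the singleton clause (~t), t = 0.
Now (t) is unsatisfied and unit — conflict.
That branch fails; take r = 0 instead.
From the singleton clause (~p), p = 0.
Now (p) is unsatisfied and unit — conflict.
Both values of r lead to a conflict.
No assignment satisfies every clause.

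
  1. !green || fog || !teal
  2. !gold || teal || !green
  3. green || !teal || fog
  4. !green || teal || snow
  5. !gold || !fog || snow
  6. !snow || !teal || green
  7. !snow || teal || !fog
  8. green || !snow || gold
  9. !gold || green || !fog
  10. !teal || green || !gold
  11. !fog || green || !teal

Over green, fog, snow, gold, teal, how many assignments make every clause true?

8

There are 2^5 = 32 truth assignments over (green, fog, snow, gold, teal).
Split on green. With green = true, the clauses containing green are satisfied and !green drops from the rest; 4 of the 2^4 = 16 assignments to the other variables satisfy what remains.
With green = false, by the same count on the reduced clause set, 4 assignments work.
(One model: green=F, fog=F, snow=F, gold=F, teal=F.)
Total: 4 + 4 = 8.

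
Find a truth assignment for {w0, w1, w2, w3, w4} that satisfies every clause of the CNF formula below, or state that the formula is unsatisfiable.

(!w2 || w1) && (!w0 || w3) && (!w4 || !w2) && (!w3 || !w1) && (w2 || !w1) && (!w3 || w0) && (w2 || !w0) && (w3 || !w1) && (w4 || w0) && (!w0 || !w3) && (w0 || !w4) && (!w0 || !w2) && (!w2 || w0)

Suppose w2 = false.
Unit clause (!w1) forces w1 = false.
Unit clause (!w0) forces w0 = false.
Unit clause (!w3) forces w3 = false.
Unit clause (w4) forces w4 = true.
But (!w4) is also a unit clause — contradiction.
So w2 must be the other value — set w2 = true.
Unit clause (w1) forces w1 = true.
Unit clause (!w4) forces w4 = false.
Unit clause (!w3) forces w3 = false.
But (w3) is also a unit clause — contradiction.
Neither w2 = true nor w2 = false works.

UNSATISFIABLE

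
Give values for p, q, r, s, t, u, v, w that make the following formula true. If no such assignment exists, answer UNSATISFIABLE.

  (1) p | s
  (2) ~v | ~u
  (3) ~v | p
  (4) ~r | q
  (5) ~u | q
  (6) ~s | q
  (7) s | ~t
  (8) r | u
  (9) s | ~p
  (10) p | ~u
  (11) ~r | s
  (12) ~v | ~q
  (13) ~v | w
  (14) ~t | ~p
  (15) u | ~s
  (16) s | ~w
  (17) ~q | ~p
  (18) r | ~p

UNSATISFIABLE

Branch on p: set p = 1.
(s) alone gives s = 1.
(q) alone gives q = 1.
That conflicts with the unit clause (~q).
Undo p and try p = 0.
(s) alone gives s = 1.
(~v) alone gives v = 0.
(q) alone gives q = 1.
(~u) alone gives u = 0.
That conflicts with the unit clause (u).
Neither p = 1 nor p = 0 works.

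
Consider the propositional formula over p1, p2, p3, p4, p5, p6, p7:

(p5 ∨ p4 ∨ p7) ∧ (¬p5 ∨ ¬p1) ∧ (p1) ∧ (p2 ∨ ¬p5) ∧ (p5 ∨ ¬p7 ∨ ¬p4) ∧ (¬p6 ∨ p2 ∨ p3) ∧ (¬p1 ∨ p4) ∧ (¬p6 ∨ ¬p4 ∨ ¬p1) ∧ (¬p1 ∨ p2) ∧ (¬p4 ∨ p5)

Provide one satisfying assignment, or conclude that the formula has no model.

UNSATISFIABLE

From the singleton clause (p1), p1 = True.
From the singleton clause (¬p5), p5 = False.
From the singleton clause (p4), p4 = True.
But (¬p4) is also a unit clause — contradiction.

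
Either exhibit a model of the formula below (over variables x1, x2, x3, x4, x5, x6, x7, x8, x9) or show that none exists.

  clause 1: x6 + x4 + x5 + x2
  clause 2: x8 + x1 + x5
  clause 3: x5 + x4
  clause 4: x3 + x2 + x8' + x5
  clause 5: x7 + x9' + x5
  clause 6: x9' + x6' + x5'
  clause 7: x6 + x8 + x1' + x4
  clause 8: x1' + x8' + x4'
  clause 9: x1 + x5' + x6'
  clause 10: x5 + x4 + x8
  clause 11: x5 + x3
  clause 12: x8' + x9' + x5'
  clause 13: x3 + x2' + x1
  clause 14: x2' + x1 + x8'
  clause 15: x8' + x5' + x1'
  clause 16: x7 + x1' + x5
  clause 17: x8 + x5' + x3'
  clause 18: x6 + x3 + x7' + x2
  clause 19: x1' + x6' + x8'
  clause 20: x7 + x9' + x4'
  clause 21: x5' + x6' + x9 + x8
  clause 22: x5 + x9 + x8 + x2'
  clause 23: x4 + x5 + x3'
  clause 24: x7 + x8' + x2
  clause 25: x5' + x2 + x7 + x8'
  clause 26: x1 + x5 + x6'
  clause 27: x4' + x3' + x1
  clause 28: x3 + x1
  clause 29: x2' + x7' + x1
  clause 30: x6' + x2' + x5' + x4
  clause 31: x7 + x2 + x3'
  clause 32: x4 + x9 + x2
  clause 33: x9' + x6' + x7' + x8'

x1: 1; x2: 0; x3: 1; x4: 1; x5: 0; x6: 1; x7: 1; x8: 0; x9: 0

Try x5 = 0.
Unit clause (x4) forces x4 = 1.
Unit clause (x3) forces x3 = 1.
Unit clause (x1) forces x1 = 1.
Unit clause (x8') forces x8 = 0.
Unit clause (x7) forces x7 = 1.
Try x9 = 0.
Unit clause (x2') forces x2 = 0.
All clauses hold; x6 can take either value.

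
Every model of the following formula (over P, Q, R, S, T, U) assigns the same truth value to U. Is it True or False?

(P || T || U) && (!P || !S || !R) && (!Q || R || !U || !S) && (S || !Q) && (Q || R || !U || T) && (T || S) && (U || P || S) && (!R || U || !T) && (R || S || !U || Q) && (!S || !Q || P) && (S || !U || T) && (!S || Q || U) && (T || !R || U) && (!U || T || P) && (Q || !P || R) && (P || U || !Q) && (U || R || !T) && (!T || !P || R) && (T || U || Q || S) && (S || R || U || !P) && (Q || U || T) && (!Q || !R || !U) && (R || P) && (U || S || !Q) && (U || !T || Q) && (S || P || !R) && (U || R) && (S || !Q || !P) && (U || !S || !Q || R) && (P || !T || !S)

Suppose U = false.
The clause (R) is unit, so R = true.
The clause (!T) is unit, so T = false.
That conflicts with the unit clause (T).
So every satisfying assignment has U = True.

True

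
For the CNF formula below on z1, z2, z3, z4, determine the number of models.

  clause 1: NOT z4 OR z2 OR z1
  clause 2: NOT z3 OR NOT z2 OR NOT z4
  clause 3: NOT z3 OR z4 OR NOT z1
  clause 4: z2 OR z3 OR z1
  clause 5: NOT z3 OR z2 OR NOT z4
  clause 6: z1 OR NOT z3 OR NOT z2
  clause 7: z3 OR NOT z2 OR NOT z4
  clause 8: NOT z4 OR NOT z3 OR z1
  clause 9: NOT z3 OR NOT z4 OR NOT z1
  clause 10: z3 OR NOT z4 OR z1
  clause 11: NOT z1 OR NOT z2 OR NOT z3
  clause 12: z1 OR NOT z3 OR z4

There are 2^4 = 16 truth assignments over (z1, z2, z3, z4).
Check each against the 12 clauses (columns in the order z1, z2, z3, z4):
  F F F F  ✗ fails (z2 OR z3 OR z1)
  F F F T  ✗ fails (NOT z4 OR z2 OR z1)
  F F T F  ✗ fails (z1 OR NOT z3 OR z4)
  F F T T  ✗ fails (NOT z4 OR z2 OR z1)
  F T F F  ✓ satisfies all
  F T F T  ✗ fails (z3 OR NOT z2 OR NOT z4)
  F T T F  ✗ fails (z1 OR NOT z3 OR NOT z2)
  F T T T  ✗ fails (NOT z3 OR NOT z2 OR NOT z4)
  T F F F  ✓ satisfies all
  T F F T  ✓ satisfies all
  T F T F  ✗ fails (NOT z3 OR z4 OR NOT z1)
  T F T T  ✗ fails (NOT z3 OR z2 OR NOT z4)
  T T F F  ✓ satisfies all
  T T F T  ✗ fails (z3 OR NOT z2 OR NOT z4)
  T T T F  ✗ fails (NOT z3 OR z4 OR NOT z1)
  T T T T  ✗ fails (NOT z3 OR NOT z2 OR NOT z4)
4 of the 16 rows are models.

4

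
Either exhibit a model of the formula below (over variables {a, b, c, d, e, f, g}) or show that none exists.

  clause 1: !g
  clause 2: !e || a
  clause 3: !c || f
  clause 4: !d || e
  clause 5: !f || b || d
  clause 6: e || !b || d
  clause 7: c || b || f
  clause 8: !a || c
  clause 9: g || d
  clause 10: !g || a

From the singleton clause (!g), g = false.
From the singleton clause (d), d = true.
From the singleton clause (e), e = true.
From the singleton clause (a), a = true.
From the singleton clause (c), c = true.
From the singleton clause (f), f = true.
No clause remains; b is free.

a: true, b: false, c: true, d: true, e: true, f: true, g: false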